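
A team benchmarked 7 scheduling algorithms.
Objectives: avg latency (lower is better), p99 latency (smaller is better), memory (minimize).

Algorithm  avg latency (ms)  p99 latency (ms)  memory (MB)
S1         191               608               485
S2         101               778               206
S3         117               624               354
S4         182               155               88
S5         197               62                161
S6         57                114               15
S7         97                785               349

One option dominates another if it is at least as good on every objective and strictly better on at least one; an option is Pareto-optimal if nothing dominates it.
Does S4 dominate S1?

S4 vs S1: avg latency 182≤191, p99 latency 155≤608, memory 88≤485 — S4 is at least as good on every objective with at least one strict improvement.

Yes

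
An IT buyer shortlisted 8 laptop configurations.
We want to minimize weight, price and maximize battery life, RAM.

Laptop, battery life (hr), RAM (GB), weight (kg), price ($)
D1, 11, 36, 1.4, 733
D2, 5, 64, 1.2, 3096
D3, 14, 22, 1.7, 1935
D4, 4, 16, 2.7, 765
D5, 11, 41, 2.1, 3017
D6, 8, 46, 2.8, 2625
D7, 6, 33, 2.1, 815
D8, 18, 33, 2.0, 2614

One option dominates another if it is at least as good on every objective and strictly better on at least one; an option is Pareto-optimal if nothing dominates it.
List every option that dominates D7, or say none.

D1

D1: battery life 11≥6, RAM 36≥33, weight 1.4≤2.1, price 733≤815 — dominates D7.
Others (D2, D3, D4, D5, D6, D8) are each worse than D7 on at least one objective.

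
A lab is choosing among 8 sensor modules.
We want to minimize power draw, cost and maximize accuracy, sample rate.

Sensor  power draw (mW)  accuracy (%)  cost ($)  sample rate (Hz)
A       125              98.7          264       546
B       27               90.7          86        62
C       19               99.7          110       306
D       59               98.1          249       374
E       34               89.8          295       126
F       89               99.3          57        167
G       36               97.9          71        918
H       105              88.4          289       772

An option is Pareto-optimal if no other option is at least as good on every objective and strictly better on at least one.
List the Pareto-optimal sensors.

A, B, C, D, F, G

A: not dominated.
B: not dominated.
C: not dominated (best power draw).
D: not dominated.
E: dominated by C (power draw 19≤34, accuracy 99.7≥89.8, cost 110≤295, sample rate 306≥126).
F: not dominated (best cost).
G: not dominated (best sample rate).
H: dominated by G (power draw 36≤105, accuracy 97.9≥88.4, cost 71≤289, sample rate 918≥772).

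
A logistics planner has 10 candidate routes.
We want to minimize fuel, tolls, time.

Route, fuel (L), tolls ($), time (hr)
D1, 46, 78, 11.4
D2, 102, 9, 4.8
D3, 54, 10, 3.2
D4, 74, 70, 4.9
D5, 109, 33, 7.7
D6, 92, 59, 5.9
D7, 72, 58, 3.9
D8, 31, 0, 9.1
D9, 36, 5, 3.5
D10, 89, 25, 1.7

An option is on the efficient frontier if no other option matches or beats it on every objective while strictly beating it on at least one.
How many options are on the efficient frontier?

D1: dominated by D8 (fuel 31≤46, tolls 0≤78, time 9.1≤11.4).
D2: dominated by D9 (fuel 36≤102, tolls 5≤9, time 3.5≤4.8).
D3: not dominated.
D4: dominated by D3 (fuel 54≤74, tolls 10≤70, time 3.2≤4.9).
D5: dominated by D2 (fuel 102≤109, tolls 9≤33, time 4.8≤7.7).
D6: dominated by D3 (fuel 54≤92, tolls 10≤59, time 3.2≤5.9).
D7: dominated by D3 (fuel 54≤72, tolls 10≤58, time 3.2≤3.9).
D8: not dominated (best fuel).
D9: not dominated.
D10: not dominated (best time).
Pareto-optimal: D3, D8, D9, D10 → 4.

4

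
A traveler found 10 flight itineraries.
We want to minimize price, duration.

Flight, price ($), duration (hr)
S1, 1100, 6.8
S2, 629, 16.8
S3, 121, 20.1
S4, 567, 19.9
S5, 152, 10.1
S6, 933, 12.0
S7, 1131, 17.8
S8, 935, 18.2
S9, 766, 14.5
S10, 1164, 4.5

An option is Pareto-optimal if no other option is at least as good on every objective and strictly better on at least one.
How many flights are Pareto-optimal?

S1: not dominated.
S2: dominated by S5 (price 152≤629, duration 10.1≤16.8).
S3: not dominated (best price).
S4: dominated by S5 (price 152≤567, duration 10.1≤19.9).
S5: not dominated.
S6: dominated by S5 (price 152≤933, duration 10.1≤12.0).
S7: dominated by S1 (price 1100≤1131, duration 6.8≤17.8).
S8: dominated by S2 (price 629≤935, duration 16.8≤18.2).
S9: dominated by S5 (price 152≤766, duration 10.1≤14.5).
S10: not dominated (best duration).
Pareto-optimal: S1, S3, S5, S10 → 4.

4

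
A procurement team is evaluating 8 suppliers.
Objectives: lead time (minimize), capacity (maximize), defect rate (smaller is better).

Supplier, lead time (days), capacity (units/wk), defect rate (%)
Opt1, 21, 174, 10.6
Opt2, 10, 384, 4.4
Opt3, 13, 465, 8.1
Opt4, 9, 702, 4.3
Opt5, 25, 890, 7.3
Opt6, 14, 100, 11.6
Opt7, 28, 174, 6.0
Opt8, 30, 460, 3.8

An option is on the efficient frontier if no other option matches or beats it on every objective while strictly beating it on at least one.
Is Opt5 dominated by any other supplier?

Opt1: worse on capacity (174 vs 890).
Opt2: worse on capacity (384 vs 890).
Opt3: worse on capacity (465 vs 890).
Opt4: worse on capacity (702 vs 890).
Opt6: worse on capacity (100 vs 890).
Opt7: worse on lead time (28 vs 25).
Opt8: worse on lead time (30 vs 25).
No option is at least as good as Opt5 on every objective and strictly better on one.

No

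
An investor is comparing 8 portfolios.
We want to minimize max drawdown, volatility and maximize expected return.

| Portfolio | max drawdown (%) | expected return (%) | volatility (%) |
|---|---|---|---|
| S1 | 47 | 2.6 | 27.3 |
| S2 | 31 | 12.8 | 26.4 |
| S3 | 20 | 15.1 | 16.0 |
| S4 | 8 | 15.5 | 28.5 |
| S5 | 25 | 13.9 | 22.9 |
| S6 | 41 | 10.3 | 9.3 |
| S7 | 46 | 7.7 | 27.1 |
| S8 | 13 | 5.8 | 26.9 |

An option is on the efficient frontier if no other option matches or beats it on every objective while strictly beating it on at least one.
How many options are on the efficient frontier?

4

S1: dominated by S2 (max drawdown 31≤47, expected return 12.8≥2.6, volatility 26.4≤27.3).
S2: dominated by S3 (max drawdown 20≤31, expected return 15.1≥12.8, volatility 16.0≤26.4).
S3: not dominated.
S4: not dominated (best max drawdown).
S5: dominated by S3 (max drawdown 20≤25, expected return 15.1≥13.9, volatility 16.0≤22.9).
S6: not dominated (best volatility).
S7: dominated by S2 (max drawdown 31≤46, expected return 12.8≥7.7, volatility 26.4≤27.1).
S8: not dominated.
Pareto-optimal: S3, S4, S6, S8 → 4.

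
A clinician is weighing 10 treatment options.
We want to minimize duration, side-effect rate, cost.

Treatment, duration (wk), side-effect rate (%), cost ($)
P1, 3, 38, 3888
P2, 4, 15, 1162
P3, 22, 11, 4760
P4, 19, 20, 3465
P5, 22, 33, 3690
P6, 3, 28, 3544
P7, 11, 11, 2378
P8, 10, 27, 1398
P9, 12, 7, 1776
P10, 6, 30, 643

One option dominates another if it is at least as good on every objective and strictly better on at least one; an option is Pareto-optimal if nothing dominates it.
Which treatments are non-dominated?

P2, P6, P7, P9, P10

P1: dominated by P6 (duration 3≤3, side-effect rate 28≤38, cost 3544≤3888).
P2: not dominated.
P3: dominated by P7 (duration 11≤22, side-effect rate 11≤11, cost 2378≤4760).
P4: dominated by P2 (duration 4≤19, side-effect rate 15≤20, cost 1162≤3465).
P5: dominated by P2 (duration 4≤22, side-effect rate 15≤33, cost 1162≤3690).
P6: not dominated.
P7: not dominated.
P8: dominated by P2 (duration 4≤10, side-effect rate 15≤27, cost 1162≤1398).
P9: not dominated (best side-effect rate).
P10: not dominated (best cost).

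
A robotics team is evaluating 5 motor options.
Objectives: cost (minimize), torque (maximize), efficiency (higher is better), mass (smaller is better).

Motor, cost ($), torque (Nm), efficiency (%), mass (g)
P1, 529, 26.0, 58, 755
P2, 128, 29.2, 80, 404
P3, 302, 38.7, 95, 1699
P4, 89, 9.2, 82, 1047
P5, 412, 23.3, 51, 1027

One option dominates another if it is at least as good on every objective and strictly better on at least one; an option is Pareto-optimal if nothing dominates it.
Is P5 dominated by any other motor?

P2 vs P5: cost 128≤412, torque 29.2≥23.3, efficiency 80≥51, mass 404≤1027 — P2 is at least as good on every objective and strictly better on at least one, so P2 dominates P5.

Yes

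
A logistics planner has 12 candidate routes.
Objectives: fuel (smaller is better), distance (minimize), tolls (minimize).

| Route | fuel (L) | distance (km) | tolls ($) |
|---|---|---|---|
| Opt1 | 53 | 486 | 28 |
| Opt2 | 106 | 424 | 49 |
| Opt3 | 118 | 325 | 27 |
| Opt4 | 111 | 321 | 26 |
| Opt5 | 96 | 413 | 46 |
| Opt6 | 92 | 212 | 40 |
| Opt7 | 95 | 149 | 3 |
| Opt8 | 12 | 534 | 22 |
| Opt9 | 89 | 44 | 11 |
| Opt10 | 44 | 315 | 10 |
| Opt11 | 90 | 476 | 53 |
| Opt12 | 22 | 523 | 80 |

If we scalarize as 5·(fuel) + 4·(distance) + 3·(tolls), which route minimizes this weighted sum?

Opt1: 5·53 + 4·486 + 3·28 = 2293
Opt2: 5·106 + 4·424 + 3·49 = 2373
Opt3: 5·118 + 4·325 + 3·27 = 1971
Opt4: 5·111 + 4·321 + 3·26 = 1917
Opt5: 5·96 + 4·413 + 3·46 = 2270
Opt6: 5·92 + 4·212 + 3·40 = 1428
Opt7: 5·95 + 4·149 + 3·3 = 1080
Opt8: 5·12 + 4·534 + 3·22 = 2262
Opt9: 5·89 + 4·44 + 3·11 = 654
Opt10: 5·44 + 4·315 + 3·10 = 1510
Opt11: 5·90 + 4·476 + 3·53 = 2513
Opt12: 5·22 + 4·523 + 3·80 = 2442
Lowest: Opt9 at 654.

Opt9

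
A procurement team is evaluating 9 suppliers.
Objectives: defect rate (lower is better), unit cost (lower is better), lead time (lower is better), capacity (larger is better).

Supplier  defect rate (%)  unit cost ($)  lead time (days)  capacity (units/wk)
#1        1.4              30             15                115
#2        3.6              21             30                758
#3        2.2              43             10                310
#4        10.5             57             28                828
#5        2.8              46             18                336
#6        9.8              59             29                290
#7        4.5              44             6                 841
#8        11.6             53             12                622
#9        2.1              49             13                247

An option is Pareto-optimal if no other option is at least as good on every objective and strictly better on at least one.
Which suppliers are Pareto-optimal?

#1, #2, #3, #5, #7, #9

#1: not dominated (best defect rate).
#2: not dominated (best unit cost).
#3: not dominated.
#4: dominated by #7 (defect rate 4.5≤10.5, unit cost 44≤57, lead time 6≤28, capacity 841≥828).
#5: not dominated.
#6: dominated by #3 (defect rate 2.2≤9.8, unit cost 43≤59, lead time 10≤29, capacity 310≥290).
#7: not dominated (best lead time).
#8: dominated by #7 (defect rate 4.5≤11.6, unit cost 44≤53, lead time 6≤12, capacity 841≥622).
#9: not dominated.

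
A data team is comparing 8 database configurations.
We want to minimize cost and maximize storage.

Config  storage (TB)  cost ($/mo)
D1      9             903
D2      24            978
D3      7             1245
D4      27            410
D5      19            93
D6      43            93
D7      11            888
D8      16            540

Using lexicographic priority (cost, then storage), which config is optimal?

First minimize cost: best is 93, kept {D5, D6}.
Then maximize storage: best is 43, kept {D6}.

D6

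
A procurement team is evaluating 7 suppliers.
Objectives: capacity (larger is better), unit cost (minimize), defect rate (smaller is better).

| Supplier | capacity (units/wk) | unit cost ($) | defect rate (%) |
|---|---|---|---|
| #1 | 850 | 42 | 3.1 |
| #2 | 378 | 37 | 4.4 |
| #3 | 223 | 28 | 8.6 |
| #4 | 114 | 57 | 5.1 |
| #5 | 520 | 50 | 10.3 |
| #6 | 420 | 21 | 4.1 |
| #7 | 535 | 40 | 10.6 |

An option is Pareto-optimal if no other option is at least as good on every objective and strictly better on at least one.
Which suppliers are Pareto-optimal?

#1, #6, #7

#1: not dominated (best capacity).
#2: dominated by #6 (capacity 420≥378, unit cost 21≤37, defect rate 4.1≤4.4).
#3: dominated by #6 (capacity 420≥223, unit cost 21≤28, defect rate 4.1≤8.6).
#4: dominated by #1 (capacity 850≥114, unit cost 42≤57, defect rate 3.1≤5.1).
#5: dominated by #1 (capacity 850≥520, unit cost 42≤50, defect rate 3.1≤10.3).
#6: not dominated (best unit cost).
#7: not dominated.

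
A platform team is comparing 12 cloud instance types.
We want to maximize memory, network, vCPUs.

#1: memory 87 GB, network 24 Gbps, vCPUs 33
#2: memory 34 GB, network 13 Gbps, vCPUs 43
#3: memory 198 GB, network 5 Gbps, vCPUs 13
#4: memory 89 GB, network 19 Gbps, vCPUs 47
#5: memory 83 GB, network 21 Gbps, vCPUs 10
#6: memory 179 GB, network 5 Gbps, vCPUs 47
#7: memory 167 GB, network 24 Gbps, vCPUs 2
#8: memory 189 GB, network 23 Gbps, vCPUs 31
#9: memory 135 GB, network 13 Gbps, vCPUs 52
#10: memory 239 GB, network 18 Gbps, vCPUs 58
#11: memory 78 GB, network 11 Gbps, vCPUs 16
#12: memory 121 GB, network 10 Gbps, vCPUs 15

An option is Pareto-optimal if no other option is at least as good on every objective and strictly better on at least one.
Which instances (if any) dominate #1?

none

#2: worse on memory (34 vs 87).
#3: worse on network (5 vs 24).
#4: worse on network (19 vs 24).
#5: worse on memory (83 vs 87).
#6: worse on network (5 vs 24).
#7: worse on vCPUs (2 vs 33).
#8: worse on network (23 vs 24).
#9: worse on network (13 vs 24).
#10: worse on network (18 vs 24).
#11: worse on memory (78 vs 87).
#12: worse on network (10 vs 24).
No option dominates #1.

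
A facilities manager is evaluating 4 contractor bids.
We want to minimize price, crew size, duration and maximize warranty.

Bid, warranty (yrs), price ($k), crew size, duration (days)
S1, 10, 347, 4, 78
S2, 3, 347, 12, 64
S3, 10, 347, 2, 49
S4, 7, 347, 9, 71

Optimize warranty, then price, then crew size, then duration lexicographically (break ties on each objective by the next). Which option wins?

S3

First maximize warranty: best is 10, kept {S1, S3}.
Then minimize price: best is 347, kept {S1, S3}.
Then minimize crew size: best is 2, kept {S3}.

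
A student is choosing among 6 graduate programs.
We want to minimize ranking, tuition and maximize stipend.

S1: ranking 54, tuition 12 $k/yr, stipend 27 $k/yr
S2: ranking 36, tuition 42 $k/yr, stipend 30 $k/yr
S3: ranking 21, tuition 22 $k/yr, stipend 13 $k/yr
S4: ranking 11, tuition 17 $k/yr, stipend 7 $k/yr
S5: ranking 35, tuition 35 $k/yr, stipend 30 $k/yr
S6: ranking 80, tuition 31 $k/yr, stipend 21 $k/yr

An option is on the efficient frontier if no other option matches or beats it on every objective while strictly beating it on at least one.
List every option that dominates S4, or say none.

S1: worse on ranking (54 vs 11).
S2: worse on ranking (36 vs 11).
S3: worse on ranking (21 vs 11).
S5: worse on ranking (35 vs 11).
S6: worse on ranking (80 vs 11).
No option dominates S4.

none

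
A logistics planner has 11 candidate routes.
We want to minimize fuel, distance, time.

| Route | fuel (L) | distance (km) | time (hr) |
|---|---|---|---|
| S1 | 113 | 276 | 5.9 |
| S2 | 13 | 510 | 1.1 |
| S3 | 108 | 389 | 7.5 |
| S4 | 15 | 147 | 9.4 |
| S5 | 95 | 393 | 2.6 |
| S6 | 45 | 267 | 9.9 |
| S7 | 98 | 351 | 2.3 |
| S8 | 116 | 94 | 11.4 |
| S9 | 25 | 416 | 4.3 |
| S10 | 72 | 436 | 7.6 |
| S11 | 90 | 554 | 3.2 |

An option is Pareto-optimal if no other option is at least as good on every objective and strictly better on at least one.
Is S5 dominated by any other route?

No

S1: worse on fuel (113 vs 95).
S2: worse on distance (510 vs 393).
S3: worse on fuel (108 vs 95).
S4: worse on time (9.4 vs 2.6).
S6: worse on time (9.9 vs 2.6).
S7: worse on fuel (98 vs 95).
S8: worse on fuel (116 vs 95).
S9: worse on distance (416 vs 393).
S10: worse on distance (436 vs 393).
S11: worse on distance (554 vs 393).
No option is at least as good as S5 on every objective and strictly better on one.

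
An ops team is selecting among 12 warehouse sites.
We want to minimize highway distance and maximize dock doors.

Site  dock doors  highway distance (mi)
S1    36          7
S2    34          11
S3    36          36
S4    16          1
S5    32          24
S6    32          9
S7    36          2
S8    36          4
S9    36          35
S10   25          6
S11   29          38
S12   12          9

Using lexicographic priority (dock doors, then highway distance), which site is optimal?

First maximize dock doors: best is 36, kept {S1, S3, S7, S8, S9}.
Then minimize highway distance: best is 2, kept {S7}.

S7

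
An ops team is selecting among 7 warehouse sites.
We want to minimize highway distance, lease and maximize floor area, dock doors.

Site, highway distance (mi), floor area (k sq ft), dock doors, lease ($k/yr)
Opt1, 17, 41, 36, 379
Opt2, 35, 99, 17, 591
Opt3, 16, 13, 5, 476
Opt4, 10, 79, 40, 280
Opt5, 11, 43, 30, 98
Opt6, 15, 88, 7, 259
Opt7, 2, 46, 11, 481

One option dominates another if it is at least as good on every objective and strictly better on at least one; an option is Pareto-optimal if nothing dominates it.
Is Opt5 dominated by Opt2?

Opt2 vs Opt5: Opt2 is worse on highway distance (35 vs 11), so it does not dominate Opt5.

No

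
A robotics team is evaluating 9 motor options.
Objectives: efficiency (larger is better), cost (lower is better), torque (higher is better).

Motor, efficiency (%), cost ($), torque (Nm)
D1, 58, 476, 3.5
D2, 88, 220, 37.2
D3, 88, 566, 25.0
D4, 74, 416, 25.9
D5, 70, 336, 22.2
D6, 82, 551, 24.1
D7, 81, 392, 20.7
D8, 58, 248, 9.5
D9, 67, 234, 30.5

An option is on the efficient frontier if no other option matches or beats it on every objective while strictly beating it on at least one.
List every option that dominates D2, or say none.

D1: worse on efficiency (58 vs 88).
D3: worse on cost (566 vs 220).
D4: worse on efficiency (74 vs 88).
D5: worse on efficiency (70 vs 88).
D6: worse on efficiency (82 vs 88).
D7: worse on efficiency (81 vs 88).
D8: worse on efficiency (58 vs 88).
D9: worse on efficiency (67 vs 88).
No option dominates D2.

none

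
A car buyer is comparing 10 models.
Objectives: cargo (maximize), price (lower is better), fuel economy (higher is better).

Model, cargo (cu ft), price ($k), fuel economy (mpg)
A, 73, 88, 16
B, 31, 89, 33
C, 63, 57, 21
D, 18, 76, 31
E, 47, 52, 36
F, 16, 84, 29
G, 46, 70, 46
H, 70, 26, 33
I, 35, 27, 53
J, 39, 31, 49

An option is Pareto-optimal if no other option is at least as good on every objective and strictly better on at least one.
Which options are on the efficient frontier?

A: not dominated (best cargo).
B: dominated by E (cargo 47≥31, price 52≤89, fuel economy 36≥33).
C: dominated by H (cargo 70≥63, price 26≤57, fuel economy 33≥21).
D: dominated by E (cargo 47≥18, price 52≤76, fuel economy 36≥31).
E: not dominated.
F: dominated by D (cargo 18≥16, price 76≤84, fuel economy 31≥29).
G: not dominated.
H: not dominated (best price).
I: not dominated (best fuel economy).
J: not dominated.

A, E, G, H, I, J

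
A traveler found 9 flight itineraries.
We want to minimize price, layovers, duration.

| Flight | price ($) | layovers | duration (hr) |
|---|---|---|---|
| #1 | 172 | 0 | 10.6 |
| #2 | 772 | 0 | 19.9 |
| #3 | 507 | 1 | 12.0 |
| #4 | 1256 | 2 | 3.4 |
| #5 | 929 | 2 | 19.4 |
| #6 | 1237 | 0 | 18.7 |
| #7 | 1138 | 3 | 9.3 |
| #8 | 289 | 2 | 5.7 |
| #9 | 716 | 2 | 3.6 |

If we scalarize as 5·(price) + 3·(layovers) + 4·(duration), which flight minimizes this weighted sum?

#1: 5·172 + 3·0 + 4·10.6 = 902.4
#2: 5·772 + 3·0 + 4·19.9 = 3939.6
#3: 5·507 + 3·1 + 4·12.0 = 2586.0
#4: 5·1256 + 3·2 + 4·3.4 = 6299.6
#5: 5·929 + 3·2 + 4·19.4 = 4728.6
#6: 5·1237 + 3·0 + 4·18.7 = 6259.8
#7: 5·1138 + 3·3 + 4·9.3 = 5736.2
#8: 5·289 + 3·2 + 4·5.7 = 1473.8
#9: 5·716 + 3·2 + 4·3.6 = 3600.4
Lowest: #1 at 902.4.

#1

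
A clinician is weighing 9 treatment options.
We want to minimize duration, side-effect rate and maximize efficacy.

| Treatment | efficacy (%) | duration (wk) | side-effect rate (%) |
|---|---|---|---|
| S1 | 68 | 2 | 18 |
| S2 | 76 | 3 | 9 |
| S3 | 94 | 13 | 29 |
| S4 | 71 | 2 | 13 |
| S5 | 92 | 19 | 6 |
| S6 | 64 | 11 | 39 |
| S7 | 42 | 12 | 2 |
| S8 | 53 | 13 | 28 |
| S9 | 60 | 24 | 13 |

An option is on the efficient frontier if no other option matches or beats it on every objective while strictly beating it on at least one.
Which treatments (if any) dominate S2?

none

S1: worse on efficacy (68 vs 76).
S3: worse on duration (13 vs 3).
S4: worse on efficacy (71 vs 76).
S5: worse on duration (19 vs 3).
S6: worse on efficacy (64 vs 76).
S7: worse on efficacy (42 vs 76).
S8: worse on efficacy (53 vs 76).
S9: worse on efficacy (60 vs 76).
No option dominates S2.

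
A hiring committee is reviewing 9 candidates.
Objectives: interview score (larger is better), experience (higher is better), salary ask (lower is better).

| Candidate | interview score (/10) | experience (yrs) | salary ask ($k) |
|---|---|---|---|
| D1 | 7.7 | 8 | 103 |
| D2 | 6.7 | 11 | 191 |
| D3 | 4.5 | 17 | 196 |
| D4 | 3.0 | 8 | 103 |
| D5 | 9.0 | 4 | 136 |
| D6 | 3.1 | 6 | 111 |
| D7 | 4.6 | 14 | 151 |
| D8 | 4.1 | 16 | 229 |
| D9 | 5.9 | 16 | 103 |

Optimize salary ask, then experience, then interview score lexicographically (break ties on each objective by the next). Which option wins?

First minimize salary ask: best is 103, kept {D1, D4, D9}.
Then maximize experience: best is 16, kept {D9}.

D9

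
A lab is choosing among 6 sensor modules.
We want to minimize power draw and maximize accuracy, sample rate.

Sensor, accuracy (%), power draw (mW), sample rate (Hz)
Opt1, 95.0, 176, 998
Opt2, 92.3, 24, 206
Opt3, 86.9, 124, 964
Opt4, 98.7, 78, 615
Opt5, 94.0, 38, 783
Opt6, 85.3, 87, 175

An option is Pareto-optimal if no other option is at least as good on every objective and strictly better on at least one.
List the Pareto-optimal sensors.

Opt1, Opt2, Opt3, Opt4, Opt5

Opt1: not dominated (best sample rate).
Opt2: not dominated (best power draw).
Opt3: not dominated.
Opt4: not dominated (best accuracy).
Opt5: not dominated.
Opt6: dominated by Opt2 (accuracy 92.3≥85.3, power draw 24≤87, sample rate 206≥175).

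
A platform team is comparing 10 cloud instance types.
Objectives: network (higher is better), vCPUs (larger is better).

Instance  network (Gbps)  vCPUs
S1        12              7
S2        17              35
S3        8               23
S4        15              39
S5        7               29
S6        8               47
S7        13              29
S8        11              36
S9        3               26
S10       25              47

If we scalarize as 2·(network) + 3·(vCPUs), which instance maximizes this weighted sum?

S10

S1: 2·12 + 3·7 = 45
S2: 2·17 + 3·35 = 139
S3: 2·8 + 3·23 = 85
S4: 2·15 + 3·39 = 147
S5: 2·7 + 3·29 = 101
S6: 2·8 + 3·47 = 157
S7: 2·13 + 3·29 = 113
S8: 2·11 + 3·36 = 130
S9: 2·3 + 3·26 = 84
S10: 2·25 + 3·47 = 191
Highest: S10 at 191.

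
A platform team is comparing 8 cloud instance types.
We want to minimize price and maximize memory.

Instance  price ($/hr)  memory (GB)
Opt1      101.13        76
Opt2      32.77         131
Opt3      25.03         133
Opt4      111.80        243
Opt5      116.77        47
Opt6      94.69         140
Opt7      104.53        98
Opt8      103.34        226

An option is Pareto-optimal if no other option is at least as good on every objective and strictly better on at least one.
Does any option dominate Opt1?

Opt2 vs Opt1: price 32.77≤101.13, memory 131≥76 — Opt2 is at least as good on every objective and strictly better on at least one, so Opt2 dominates Opt1.

Yes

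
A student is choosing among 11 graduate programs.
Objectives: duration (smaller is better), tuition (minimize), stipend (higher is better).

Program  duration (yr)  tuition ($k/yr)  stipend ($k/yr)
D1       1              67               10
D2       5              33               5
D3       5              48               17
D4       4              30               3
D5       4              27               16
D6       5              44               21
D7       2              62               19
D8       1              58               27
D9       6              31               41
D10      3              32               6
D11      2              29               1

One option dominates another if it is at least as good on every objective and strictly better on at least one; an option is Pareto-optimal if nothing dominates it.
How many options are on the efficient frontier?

D1: dominated by D8 (duration 1≤1, tuition 58≤67, stipend 27≥10).
D2: dominated by D5 (duration 4≤5, tuition 27≤33, stipend 16≥5).
D3: dominated by D6 (duration 5≤5, tuition 44≤48, stipend 21≥17).
D4: dominated by D5 (duration 4≤4, tuition 27≤30, stipend 16≥3).
D5: not dominated (best tuition).
D6: not dominated.
D7: dominated by D8 (duration 1≤2, tuition 58≤62, stipend 27≥19).
D8: not dominated.
D9: not dominated (best stipend).
D10: not dominated.
D11: not dominated.
Pareto-optimal: D5, D6, D8, D9, D10, D11 → 6.

6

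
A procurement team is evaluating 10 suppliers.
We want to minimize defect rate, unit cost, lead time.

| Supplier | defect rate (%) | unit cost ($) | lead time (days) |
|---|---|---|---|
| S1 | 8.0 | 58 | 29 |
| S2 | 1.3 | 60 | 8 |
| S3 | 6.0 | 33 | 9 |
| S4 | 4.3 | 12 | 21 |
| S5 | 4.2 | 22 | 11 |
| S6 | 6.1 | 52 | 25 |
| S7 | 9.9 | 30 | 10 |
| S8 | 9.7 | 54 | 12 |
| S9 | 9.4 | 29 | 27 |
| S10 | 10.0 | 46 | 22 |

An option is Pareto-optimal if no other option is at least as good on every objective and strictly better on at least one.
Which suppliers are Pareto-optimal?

S2, S3, S4, S5, S7

S1: dominated by S3 (defect rate 6.0≤8.0, unit cost 33≤58, lead time 9≤29).
S2: not dominated (best defect rate).
S3: not dominated.
S4: not dominated (best unit cost).
S5: not dominated.
S6: dominated by S3 (defect rate 6.0≤6.1, unit cost 33≤52, lead time 9≤25).
S7: not dominated.
S8: dominated by S3 (defect rate 6.0≤9.7, unit cost 33≤54, lead time 9≤12).
S9: dominated by S4 (defect rate 4.3≤9.4, unit cost 12≤29, lead time 21≤27).
S10: dominated by S3 (defect rate 6.0≤10.0, unit cost 33≤46, lead time 9≤22).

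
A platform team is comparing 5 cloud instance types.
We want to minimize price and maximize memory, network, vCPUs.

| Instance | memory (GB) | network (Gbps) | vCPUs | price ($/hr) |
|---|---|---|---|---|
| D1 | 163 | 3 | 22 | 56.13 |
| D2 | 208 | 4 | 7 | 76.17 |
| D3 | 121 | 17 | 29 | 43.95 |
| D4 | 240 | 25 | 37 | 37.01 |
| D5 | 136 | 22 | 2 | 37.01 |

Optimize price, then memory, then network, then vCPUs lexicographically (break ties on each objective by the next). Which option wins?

D4

First minimize price: best is 37.01, kept {D4, D5}.
Then maximize memory: best is 240, kept {D4}.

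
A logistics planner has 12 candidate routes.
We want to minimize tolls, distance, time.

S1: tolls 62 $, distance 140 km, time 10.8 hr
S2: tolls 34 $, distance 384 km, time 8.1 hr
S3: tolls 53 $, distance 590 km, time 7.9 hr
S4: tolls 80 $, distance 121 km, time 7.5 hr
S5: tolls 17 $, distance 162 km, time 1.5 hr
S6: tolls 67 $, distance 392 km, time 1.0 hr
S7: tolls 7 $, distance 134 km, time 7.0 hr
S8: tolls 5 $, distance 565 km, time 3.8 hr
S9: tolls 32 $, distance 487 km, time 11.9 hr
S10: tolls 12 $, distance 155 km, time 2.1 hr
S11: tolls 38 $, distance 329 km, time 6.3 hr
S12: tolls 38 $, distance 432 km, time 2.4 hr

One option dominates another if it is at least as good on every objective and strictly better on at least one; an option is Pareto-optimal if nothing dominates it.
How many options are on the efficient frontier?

S1: dominated by S7 (tolls 7≤62, distance 134≤140, time 7.0≤10.8).
S2: dominated by S5 (tolls 17≤34, distance 162≤384, time 1.5≤8.1).
S3: dominated by S5 (tolls 17≤53, distance 162≤590, time 1.5≤7.9).
S4: not dominated (best distance).
S5: not dominated.
S6: not dominated (best time).
S7: not dominated.
S8: not dominated (best tolls).
S9: dominated by S5 (tolls 17≤32, distance 162≤487, time 1.5≤11.9).
S10: not dominated.
S11: dominated by S5 (tolls 17≤38, distance 162≤329, time 1.5≤6.3).
S12: dominated by S5 (tolls 17≤38, distance 162≤432, time 1.5≤2.4).
Pareto-optimal: S4, S5, S6, S7, S8, S10 → 6.

6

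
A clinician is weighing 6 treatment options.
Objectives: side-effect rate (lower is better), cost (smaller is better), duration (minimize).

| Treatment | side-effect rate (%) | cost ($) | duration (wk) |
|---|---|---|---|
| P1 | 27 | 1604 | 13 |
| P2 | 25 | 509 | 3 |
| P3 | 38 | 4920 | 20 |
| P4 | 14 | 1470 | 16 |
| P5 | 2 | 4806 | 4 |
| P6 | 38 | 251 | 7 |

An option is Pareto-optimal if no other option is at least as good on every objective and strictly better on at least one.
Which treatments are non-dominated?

P2, P4, P5, P6

P1: dominated by P2 (side-effect rate 25≤27, cost 509≤1604, duration 3≤13).
P2: not dominated (best duration).
P3: dominated by P1 (side-effect rate 27≤38, cost 1604≤4920, duration 13≤20).
P4: not dominated.
P5: not dominated (best side-effect rate).
P6: not dominated (best cost).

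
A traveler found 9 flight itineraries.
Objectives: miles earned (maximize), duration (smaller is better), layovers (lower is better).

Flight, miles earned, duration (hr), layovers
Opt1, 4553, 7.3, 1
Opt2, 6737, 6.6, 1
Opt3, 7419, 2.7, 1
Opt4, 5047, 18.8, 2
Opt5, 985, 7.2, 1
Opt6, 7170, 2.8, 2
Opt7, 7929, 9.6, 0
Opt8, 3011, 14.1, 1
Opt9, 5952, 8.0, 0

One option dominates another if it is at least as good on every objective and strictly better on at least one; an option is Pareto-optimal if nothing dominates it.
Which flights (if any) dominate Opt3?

Opt1: worse on miles earned (4553 vs 7419).
Opt2: worse on miles earned (6737 vs 7419).
Opt4: worse on miles earned (5047 vs 7419).
Opt5: worse on miles earned (985 vs 7419).
Opt6: worse on miles earned (7170 vs 7419).
Opt7: worse on duration (9.6 vs 2.7).
Opt8: worse on miles earned (3011 vs 7419).
Opt9: worse on miles earned (5952 vs 7419).
No option dominates Opt3.

none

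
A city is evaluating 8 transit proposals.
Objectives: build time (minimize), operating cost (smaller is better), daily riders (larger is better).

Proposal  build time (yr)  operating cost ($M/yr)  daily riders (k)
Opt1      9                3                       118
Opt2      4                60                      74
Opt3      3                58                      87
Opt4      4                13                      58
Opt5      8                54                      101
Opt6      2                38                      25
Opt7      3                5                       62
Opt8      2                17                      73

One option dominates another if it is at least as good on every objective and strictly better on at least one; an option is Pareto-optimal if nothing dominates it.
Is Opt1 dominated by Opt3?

No

Opt3 vs Opt1: Opt3 is worse on operating cost (58 vs 3), so it does not dominate Opt1.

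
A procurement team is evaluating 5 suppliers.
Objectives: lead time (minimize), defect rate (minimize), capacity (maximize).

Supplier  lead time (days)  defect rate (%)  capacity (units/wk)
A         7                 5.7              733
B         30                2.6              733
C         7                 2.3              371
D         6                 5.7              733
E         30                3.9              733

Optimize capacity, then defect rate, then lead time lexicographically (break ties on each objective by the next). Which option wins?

B

First maximize capacity: best is 733, kept {A, B, D, E}.
Then minimize defect rate: best is 2.6, kept {B}.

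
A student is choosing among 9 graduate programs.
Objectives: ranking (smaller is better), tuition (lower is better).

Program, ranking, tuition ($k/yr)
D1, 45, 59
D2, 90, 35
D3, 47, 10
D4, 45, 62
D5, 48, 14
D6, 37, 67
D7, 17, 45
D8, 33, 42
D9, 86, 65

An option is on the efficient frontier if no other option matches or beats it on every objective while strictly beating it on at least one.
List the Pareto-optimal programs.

D1: dominated by D7 (ranking 17≤45, tuition 45≤59).
D2: dominated by D3 (ranking 47≤90, tuition 10≤35).
D3: not dominated (best tuition).
D4: dominated by D1 (ranking 45≤45, tuition 59≤62).
D5: dominated by D3 (ranking 47≤48, tuition 10≤14).
D6: dominated by D7 (ranking 17≤37, tuition 45≤67).
D7: not dominated (best ranking).
D8: not dominated.
D9: dominated by D1 (ranking 45≤86, tuition 59≤65).

D3, D7, D8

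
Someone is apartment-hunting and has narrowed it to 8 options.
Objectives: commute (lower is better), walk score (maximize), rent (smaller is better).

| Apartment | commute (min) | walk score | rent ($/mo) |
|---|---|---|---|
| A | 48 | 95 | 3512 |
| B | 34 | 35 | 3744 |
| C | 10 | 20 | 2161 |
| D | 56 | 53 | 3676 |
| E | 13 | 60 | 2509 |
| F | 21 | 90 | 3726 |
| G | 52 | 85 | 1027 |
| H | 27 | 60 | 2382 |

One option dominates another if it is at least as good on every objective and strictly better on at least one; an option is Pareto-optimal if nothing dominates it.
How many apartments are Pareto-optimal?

A: not dominated (best walk score).
B: dominated by E (commute 13≤34, walk score 60≥35, rent 2509≤3744).
C: not dominated (best commute).
D: dominated by A (commute 48≤56, walk score 95≥53, rent 3512≤3676).
E: not dominated.
F: not dominated.
G: not dominated (best rent).
H: not dominated.
Pareto-optimal: A, C, E, F, G, H → 6.

6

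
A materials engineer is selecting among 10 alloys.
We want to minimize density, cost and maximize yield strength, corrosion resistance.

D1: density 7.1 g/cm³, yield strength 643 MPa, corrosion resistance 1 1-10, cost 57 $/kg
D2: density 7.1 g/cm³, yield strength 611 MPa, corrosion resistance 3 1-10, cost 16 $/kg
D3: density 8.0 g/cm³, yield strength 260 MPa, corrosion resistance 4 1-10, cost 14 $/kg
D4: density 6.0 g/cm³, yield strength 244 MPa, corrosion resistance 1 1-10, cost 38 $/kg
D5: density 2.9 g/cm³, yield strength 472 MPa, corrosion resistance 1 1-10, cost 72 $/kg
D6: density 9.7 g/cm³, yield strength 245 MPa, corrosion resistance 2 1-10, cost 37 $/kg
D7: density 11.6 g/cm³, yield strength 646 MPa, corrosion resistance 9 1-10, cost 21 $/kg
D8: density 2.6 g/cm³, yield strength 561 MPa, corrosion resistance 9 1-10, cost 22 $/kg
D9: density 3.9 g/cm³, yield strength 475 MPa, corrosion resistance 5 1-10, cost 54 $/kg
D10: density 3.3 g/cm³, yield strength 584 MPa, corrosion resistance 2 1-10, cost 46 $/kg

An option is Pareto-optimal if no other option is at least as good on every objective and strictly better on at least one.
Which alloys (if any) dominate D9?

D8

D8: density 2.6≤3.9, yield strength 561≥475, corrosion resistance 9≥5, cost 22≤54 — dominates D9.
Others (D1, D2, D3, D4, D5, D6, D7, D10) are each worse than D9 on at least one objective.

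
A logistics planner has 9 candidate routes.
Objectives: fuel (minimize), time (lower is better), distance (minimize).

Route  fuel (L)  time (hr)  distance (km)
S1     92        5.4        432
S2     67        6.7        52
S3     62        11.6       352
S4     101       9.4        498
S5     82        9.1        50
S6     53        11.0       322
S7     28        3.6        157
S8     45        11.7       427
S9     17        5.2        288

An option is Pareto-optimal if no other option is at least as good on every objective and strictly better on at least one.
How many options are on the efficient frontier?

S1: dominated by S7 (fuel 28≤92, time 3.6≤5.4, distance 157≤432).
S2: not dominated.
S3: dominated by S6 (fuel 53≤62, time 11.0≤11.6, distance 322≤352).
S4: dominated by S1 (fuel 92≤101, time 5.4≤9.4, distance 432≤498).
S5: not dominated (best distance).
S6: dominated by S7 (fuel 28≤53, time 3.6≤11.0, distance 157≤322).
S7: not dominated (best time).
S8: dominated by S7 (fuel 28≤45, time 3.6≤11.7, distance 157≤427).
S9: not dominated (best fuel).
Pareto-optimal: S2, S5, S7, S9 → 4.

4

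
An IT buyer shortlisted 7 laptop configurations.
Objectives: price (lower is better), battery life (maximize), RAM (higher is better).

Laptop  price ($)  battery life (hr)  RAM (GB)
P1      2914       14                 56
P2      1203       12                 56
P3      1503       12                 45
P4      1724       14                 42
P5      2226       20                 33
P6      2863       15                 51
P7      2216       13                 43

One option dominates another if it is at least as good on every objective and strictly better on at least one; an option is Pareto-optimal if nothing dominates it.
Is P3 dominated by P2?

Yes

P2 vs P3: price 1203≤1503, battery life 12≥12, RAM 56≥45 — P2 is at least as good on every objective with at least one strict improvement.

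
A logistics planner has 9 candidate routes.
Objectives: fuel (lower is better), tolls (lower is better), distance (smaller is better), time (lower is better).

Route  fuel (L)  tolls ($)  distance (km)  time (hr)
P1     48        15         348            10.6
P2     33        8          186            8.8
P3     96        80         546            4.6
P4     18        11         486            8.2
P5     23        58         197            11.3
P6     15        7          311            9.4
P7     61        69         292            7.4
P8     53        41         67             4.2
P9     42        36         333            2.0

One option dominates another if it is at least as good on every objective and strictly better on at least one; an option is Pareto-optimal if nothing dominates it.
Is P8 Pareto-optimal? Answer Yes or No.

P1: worse on distance (348 vs 67).
P2: worse on distance (186 vs 67).
P3: worse on fuel (96 vs 53).
P4: worse on distance (486 vs 67).
P5: worse on tolls (58 vs 41).
P6: worse on distance (311 vs 67).
P7: worse on fuel (61 vs 53).
P9: worse on distance (333 vs 67).
No option is at least as good as P8 on every objective and strictly better on one.

Yes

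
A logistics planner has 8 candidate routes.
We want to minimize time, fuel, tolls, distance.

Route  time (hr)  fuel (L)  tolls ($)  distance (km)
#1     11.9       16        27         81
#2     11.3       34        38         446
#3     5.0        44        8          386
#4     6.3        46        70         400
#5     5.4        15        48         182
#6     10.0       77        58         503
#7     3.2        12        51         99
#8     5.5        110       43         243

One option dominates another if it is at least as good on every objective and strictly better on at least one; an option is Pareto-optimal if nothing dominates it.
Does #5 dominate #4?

Yes

#5 vs #4: time 5.4≤6.3, fuel 15≤46, tolls 48≤70, distance 182≤400 — #5 is at least as good on every objective with at least one strict improvement.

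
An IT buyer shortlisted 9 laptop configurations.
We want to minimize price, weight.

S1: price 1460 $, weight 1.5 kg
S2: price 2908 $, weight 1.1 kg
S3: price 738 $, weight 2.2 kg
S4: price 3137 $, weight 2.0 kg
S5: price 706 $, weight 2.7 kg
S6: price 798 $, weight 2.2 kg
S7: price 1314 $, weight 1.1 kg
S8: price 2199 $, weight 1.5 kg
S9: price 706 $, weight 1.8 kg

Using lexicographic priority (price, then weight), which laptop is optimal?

First minimize price: best is 706, kept {S5, S9}.
Then minimize weight: best is 1.8, kept {S9}.

S9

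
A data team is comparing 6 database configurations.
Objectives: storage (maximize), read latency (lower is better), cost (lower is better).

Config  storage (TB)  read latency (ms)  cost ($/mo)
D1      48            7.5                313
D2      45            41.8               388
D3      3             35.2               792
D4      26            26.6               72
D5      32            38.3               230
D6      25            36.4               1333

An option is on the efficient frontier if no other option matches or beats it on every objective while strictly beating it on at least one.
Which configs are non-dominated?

D1, D4, D5

D1: not dominated (best storage).
D2: dominated by D1 (storage 48≥45, read latency 7.5≤41.8, cost 313≤388).
D3: dominated by D1 (storage 48≥3, read latency 7.5≤35.2, cost 313≤792).
D4: not dominated (best cost).
D5: not dominated.
D6: dominated by D1 (storage 48≥25, read latency 7.5≤36.4, cost 313≤1333).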